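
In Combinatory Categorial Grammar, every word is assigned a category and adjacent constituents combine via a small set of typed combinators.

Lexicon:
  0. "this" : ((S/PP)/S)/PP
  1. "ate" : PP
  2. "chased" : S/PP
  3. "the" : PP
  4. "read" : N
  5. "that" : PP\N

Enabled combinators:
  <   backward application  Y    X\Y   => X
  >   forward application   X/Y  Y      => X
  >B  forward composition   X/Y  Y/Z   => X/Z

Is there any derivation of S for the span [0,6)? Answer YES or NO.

[0,6] S   >
  [0,4] S/PP   >
    [0,2] (S/PP)/S   >
      [0,1] "this" : ((S/PP)/S)/PP
      [1,2] "ate" : PP
    [2,4] S   >
      [2,3] "chased" : S/PP
      [3,4] "the" : PP
  [4,6] PP   <
    [4,5] "read" : N
    [5,6] "that" : PP\N

YES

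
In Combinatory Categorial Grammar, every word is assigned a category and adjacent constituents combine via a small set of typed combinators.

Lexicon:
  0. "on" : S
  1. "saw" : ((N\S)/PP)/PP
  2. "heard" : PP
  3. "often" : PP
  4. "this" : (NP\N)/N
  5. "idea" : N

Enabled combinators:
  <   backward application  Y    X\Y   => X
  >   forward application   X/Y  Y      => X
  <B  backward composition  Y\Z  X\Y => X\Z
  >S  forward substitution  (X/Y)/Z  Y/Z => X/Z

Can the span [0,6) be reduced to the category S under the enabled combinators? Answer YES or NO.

S ((N\S)/PP)/PP PP PP (NP\N)/N N
CKY chart[0,6] = {NP}; S ∉ chart

NO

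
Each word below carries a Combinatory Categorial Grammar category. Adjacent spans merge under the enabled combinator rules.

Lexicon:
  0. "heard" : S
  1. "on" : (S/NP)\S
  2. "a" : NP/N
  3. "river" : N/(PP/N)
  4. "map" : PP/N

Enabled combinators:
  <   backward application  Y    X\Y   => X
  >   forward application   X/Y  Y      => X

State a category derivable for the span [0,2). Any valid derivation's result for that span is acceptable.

S/NP

[0,5] S   >
  [0,2] S/NP   <
    [0,1] "heard" : S
    [1,2] "on" : (S/NP)\S
  [2,5] NP   >
    [2,3] "a" : NP/N
    [3,5] N   >
      [3,4] "river" : N/(PP/N)
      [4,5] "map" : PP/N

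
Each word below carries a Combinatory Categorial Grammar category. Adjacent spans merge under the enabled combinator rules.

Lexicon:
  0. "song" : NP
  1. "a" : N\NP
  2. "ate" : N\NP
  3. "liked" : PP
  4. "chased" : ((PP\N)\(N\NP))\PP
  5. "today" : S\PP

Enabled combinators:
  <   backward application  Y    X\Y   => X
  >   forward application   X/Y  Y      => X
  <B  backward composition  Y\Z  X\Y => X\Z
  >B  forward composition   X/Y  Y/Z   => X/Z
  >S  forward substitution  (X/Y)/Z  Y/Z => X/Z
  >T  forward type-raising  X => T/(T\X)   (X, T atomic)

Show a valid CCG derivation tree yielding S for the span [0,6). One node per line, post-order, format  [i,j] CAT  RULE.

[0,1] NP  lex  "song"
[0,1] PP/(PP\NP)  >T
[1,2] N\NP  lex  "a"
[2,3] N\NP  lex  "ate"
[3,4] PP  lex  "liked"
[4,5] ((PP\N)\(N\NP))\PP  lex  "chased"
[3,5] (PP\N)\(N\NP)  <  k=4
[2,5] PP\N  <  k=3
[1,5] PP\NP  <B  k=2
[0,5] PP  >  k=1
[5,6] S\PP  lex  "today"
[0,6] S  <  k=5

[0,6] S   <
  [0,5] PP   >
    [0,1] PP/(PP\NP)   >T
      [0,1] "song" : NP
    [1,5] PP\NP   <B
      [1,2] "a" : N\NP
      [2,5] PP\N   <
        [2,3] "ate" : N\NP
        [3,5] (PP\N)\(N\NP)   <
          [3,4] "liked" : PP
          [4,5] "chased" : ((PP\N)\(N\NP))\PP
  [5,6] "today" : S\PP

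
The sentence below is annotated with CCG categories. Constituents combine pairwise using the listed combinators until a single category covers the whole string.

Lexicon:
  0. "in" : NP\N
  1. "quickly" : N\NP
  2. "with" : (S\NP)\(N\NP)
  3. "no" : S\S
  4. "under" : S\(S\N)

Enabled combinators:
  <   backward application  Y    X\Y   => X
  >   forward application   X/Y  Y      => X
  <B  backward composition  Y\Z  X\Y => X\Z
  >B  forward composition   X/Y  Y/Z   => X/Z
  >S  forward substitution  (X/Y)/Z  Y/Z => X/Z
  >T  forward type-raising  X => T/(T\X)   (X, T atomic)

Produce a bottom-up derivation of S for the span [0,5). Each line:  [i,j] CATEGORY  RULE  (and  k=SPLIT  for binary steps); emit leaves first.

[0,1] NP\N  lex  "in"
[1,2] N\NP  lex  "quickly"
[2,3] (S\NP)\(N\NP)  lex  "with"
[1,3] S\NP  <  k=2
[3,4] S\S  lex  "no"
[1,4] S\NP  <B  k=3
[0,4] S\N  <B  k=1
[4,5] S\(S\N)  lex  "under"
[0,5] S  <  k=4

[0,5] S   <
  [0,4] S\N   <B
    [0,1] "in" : NP\N
    [1,4] S\NP   <B
      [1,3] S\NP   <
        [1,2] "quickly" : N\NP
        [2,3] "with" : (S\NP)\(N\NP)
      [3,4] "no" : S\S
  [4,5] "under" : S\(S\N)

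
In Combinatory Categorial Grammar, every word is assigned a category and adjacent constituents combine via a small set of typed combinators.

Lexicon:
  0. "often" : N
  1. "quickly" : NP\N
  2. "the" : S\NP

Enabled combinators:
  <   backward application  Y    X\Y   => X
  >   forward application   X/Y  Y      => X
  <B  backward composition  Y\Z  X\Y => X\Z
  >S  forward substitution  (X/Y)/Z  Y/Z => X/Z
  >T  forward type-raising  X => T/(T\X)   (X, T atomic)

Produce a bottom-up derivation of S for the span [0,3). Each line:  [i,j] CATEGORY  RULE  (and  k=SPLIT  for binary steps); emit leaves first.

[0,3] S   >
  [0,1] S/(S\N)   >T
    [0,1] "often" : N
  [1,3] S\N   <B
    [1,2] "quickly" : NP\N
    [2,3] "the" : S\NP

[0,1] N  lex  "often"
[0,1] S/(S\N)  >T
[1,2] NP\N  lex  "quickly"
[2,3] S\NP  lex  "the"
[1,3] S\N  <B  k=2
[0,3] S  >  k=1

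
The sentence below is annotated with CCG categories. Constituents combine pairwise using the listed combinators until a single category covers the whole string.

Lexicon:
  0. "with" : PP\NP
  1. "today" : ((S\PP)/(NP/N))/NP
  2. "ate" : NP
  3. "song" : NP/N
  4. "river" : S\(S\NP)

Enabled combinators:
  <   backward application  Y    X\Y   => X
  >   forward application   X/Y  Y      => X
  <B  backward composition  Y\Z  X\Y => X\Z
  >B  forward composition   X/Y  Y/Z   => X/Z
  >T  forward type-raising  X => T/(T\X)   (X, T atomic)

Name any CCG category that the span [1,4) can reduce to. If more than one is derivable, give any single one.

[0,5] S   <
  [0,4] S\NP   <B
    [0,1] "with" : PP\NP
    [1,4] S\PP   >
      [1,3] (S\PP)/(NP/N)   >
        [1,2] "today" : ((S\PP)/(NP/N))/NP
        [2,3] "ate" : NP
      [3,4] "song" : NP/N
  [4,5] "river" : S\(S\NP)

S\PP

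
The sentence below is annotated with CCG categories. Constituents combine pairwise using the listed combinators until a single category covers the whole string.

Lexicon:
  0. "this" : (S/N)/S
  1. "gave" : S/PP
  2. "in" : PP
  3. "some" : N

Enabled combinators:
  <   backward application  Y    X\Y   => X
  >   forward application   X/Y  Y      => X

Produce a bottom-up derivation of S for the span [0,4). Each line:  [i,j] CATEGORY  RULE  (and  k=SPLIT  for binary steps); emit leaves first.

[0,4] S   >
  [0,3] S/N   >
    [0,1] "this" : (S/N)/S
    [1,3] S   >
      [1,2] "gave" : S/PP
      [2,3] "in" : PP
  [3,4] "some" : N

[0,1] (S/N)/S  lex  "this"
[1,2] S/PP  lex  "gave"
[2,3] PP  lex  "in"
[1,3] S  >  k=2
[0,3] S/N  >  k=1
[3,4] N  lex  "some"
[0,4] S  >  k=3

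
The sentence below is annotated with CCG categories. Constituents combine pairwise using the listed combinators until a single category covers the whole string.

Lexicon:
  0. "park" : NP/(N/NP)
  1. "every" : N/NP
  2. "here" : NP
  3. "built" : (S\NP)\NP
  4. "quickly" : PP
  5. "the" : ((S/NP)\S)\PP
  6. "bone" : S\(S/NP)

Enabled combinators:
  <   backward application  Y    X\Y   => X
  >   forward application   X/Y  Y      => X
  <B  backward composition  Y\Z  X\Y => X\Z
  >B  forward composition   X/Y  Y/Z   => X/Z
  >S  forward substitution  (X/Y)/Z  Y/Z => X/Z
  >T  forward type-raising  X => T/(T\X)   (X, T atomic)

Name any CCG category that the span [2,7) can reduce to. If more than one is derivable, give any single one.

[0,7] S   <
  [0,2] NP   >
    [0,1] "park" : NP/(N/NP)
    [1,2] "every" : N/NP
  [2,7] S\NP   <B
    [2,4] S\NP   <
      [2,3] "here" : NP
      [3,4] "built" : (S\NP)\NP
    [4,7] S\S   <B
      [4,6] (S/NP)\S   <
        [4,5] "quickly" : PP
        [5,6] "the" : ((S/NP)\S)\PP
      [6,7] "bone" : S\(S/NP)

S\NP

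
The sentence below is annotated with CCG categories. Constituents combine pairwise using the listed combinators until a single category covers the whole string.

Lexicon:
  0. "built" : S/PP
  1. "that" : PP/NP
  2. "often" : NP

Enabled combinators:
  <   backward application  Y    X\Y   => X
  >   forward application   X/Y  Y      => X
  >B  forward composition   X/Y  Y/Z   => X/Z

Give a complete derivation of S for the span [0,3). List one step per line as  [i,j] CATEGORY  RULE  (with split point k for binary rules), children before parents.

[0,3] S   >
  [0,1] "built" : S/PP
  [1,3] PP   >
    [1,2] "that" : PP/NP
    [2,3] "often" : NP

[0,1] S/PP  lex  "built"
[1,2] PP/NP  lex  "that"
[2,3] NP  lex  "often"
[1,3] PP  >  k=2
[0,3] S  >  k=1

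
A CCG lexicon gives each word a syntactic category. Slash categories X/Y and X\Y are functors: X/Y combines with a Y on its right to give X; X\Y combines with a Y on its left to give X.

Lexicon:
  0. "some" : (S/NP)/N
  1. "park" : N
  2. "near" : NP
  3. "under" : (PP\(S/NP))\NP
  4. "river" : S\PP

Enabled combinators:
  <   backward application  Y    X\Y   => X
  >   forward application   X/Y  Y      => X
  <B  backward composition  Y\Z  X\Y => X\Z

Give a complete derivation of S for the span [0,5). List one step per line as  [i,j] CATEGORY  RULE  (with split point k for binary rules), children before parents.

[0,5] S   <
  [0,4] PP   <
    [0,2] S/NP   >
      [0,1] "some" : (S/NP)/N
      [1,2] "park" : N
    [2,4] PP\(S/NP)   <
      [2,3] "near" : NP
      [3,4] "under" : (PP\(S/NP))\NP
  [4,5] "river" : S\PP

[0,1] (S/NP)/N  lex  "some"
[1,2] N  lex  "park"
[0,2] S/NP  >  k=1
[2,3] NP  lex  "near"
[3,4] (PP\(S/NP))\NP  lex  "under"
[2,4] PP\(S/NP)  <  k=3
[0,4] PP  <  k=2
[4,5] S\PP  lex  "river"
[0,5] S  <  k=4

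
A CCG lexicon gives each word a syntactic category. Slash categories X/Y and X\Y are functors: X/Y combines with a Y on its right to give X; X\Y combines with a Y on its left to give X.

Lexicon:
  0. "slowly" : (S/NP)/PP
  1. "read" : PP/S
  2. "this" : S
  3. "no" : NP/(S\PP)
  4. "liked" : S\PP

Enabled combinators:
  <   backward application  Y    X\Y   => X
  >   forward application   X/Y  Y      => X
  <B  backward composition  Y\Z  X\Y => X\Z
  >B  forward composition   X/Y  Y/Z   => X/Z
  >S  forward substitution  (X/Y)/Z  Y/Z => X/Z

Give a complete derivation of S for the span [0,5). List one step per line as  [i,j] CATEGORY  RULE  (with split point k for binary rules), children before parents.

[0,1] (S/NP)/PP  lex  "slowly"
[1,2] PP/S  lex  "read"
[2,3] S  lex  "this"
[1,3] PP  >  k=2
[0,3] S/NP  >  k=1
[3,4] NP/(S\PP)  lex  "no"
[4,5] S\PP  lex  "liked"
[3,5] NP  >  k=4
[0,5] S  >  k=3

[0,5] S   >
  [0,3] S/NP   >
    [0,1] "slowly" : (S/NP)/PP
    [1,3] PP   >
      [1,2] "read" : PP/S
      [2,3] "this" : S
  [3,5] NP   >
    [3,4] "no" : NP/(S\PP)
    [4,5] "liked" : S\PP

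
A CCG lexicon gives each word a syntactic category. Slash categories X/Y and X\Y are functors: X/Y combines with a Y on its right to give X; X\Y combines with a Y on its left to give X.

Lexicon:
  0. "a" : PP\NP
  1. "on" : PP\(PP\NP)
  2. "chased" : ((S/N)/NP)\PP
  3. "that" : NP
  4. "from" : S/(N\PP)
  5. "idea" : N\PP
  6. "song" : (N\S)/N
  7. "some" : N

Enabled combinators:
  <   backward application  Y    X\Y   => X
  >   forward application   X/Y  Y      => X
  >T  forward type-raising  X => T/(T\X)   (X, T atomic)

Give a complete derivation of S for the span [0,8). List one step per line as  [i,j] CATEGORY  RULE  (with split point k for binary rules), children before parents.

[0,8] S   >
  [0,4] S/N   >
    [0,3] (S/N)/NP   <
      [0,2] PP   <
        [0,1] "a" : PP\NP
        [1,2] "on" : PP\(PP\NP)
      [2,3] "chased" : ((S/N)/NP)\PP
    [3,4] "that" : NP
  [4,8] N   <
    [4,6] S   >
      [4,5] "from" : S/(N\PP)
      [5,6] "idea" : N\PP
    [6,8] N\S   >
      [6,7] "song" : (N\S)/N
      [7,8] "some" : N

[0,1] PP\NP  lex  "a"
[1,2] PP\(PP\NP)  lex  "on"
[0,2] PP  <  k=1
[2,3] ((S/N)/NP)\PP  lex  "chased"
[0,3] (S/N)/NP  <  k=2
[3,4] NP  lex  "that"
[0,4] S/N  >  k=3
[4,5] S/(N\PP)  lex  "from"
[5,6] N\PP  lex  "idea"
[4,6] S  >  k=5
[6,7] (N\S)/N  lex  "song"
[7,8] N  lex  "some"
[6,8] N\S  >  k=7
[4,8] N  <  k=6
[0,8] S  >  k=4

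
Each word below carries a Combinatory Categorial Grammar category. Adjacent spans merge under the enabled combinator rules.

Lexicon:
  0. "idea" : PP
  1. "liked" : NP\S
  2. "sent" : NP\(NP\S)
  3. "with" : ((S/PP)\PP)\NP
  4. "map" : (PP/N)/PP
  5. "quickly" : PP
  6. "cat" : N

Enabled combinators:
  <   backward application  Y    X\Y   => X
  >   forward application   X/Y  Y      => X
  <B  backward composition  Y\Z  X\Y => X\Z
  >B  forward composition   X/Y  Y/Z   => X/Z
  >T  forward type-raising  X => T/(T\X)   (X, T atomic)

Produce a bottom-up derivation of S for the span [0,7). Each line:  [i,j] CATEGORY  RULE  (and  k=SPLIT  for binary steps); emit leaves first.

[0,1] PP  lex  "idea"
[1,2] NP\S  lex  "liked"
[2,3] NP\(NP\S)  lex  "sent"
[1,3] NP  <  k=2
[3,4] ((S/PP)\PP)\NP  lex  "with"
[1,4] (S/PP)\PP  <  k=3
[0,4] S/PP  <  k=1
[4,5] (PP/N)/PP  lex  "map"
[5,6] PP  lex  "quickly"
[4,6] PP/N  >  k=5
[0,6] S/N  >B  k=4
[6,7] N  lex  "cat"
[0,7] S  >  k=6

[0,7] S   >
  [0,6] S/N   >B
    [0,4] S/PP   <
      [0,1] "idea" : PP
      [1,4] (S/PP)\PP   <
        [1,3] NP   <
          [1,2] "liked" : NP\S
          [2,3] "sent" : NP\(NP\S)
        [3,4] "with" : ((S/PP)\PP)\NP
    [4,6] PP/N   >
      [4,5] "map" : (PP/N)/PP
      [5,6] "quickly" : PP
  [6,7] "cat" : N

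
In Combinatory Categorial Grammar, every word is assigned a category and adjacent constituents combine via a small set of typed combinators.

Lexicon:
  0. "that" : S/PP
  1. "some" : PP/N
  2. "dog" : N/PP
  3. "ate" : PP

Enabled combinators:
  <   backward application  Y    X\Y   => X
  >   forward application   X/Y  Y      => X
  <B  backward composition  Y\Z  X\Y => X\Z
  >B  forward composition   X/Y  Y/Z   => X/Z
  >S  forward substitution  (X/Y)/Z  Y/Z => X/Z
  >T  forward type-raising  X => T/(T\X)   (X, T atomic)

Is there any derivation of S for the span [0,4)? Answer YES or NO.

YES

[0,4] S   >
  [0,1] "that" : S/PP
  [1,4] PP   >
    [1,2] "some" : PP/N
    [2,4] N   >
      [2,3] "dog" : N/PP
      [3,4] "ate" : PP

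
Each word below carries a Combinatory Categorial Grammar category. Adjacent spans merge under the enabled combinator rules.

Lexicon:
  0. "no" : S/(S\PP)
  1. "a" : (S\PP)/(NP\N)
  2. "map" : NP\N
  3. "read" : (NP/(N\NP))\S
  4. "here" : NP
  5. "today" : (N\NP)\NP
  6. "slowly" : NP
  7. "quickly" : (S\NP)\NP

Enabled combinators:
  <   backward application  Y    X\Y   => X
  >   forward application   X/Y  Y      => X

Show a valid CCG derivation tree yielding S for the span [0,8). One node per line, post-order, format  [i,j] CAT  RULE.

[0,8] S   <
  [0,6] NP   >
    [0,4] NP/(N\NP)   <
      [0,3] S   >
        [0,1] "no" : S/(S\PP)
        [1,3] S\PP   >
          [1,2] "a" : (S\PP)/(NP\N)
          [2,3] "map" : NP\N
      [3,4] "read" : (NP/(N\NP))\S
    [4,6] N\NP   <
      [4,5] "here" : NP
      [5,6] "today" : (N\NP)\NP
  [6,8] S\NP   <
    [6,7] "slowly" : NP
    [7,8] "quickly" : (S\NP)\NP

[0,1] S/(S\PP)  lex  "no"
[1,2] (S\PP)/(NP\N)  lex  "a"
[2,3] NP\N  lex  "map"
[1,3] S\PP  >  k=2
[0,3] S  >  k=1
[3,4] (NP/(N\NP))\S  lex  "read"
[0,4] NP/(N\NP)  <  k=3
[4,5] NP  lex  "here"
[5,6] (N\NP)\NP  lex  "today"
[4,6] N\NP  <  k=5
[0,6] NP  >  k=4
[6,7] NP  lex  "slowly"
[7,8] (S\NP)\NP  lex  "quickly"
[6,8] S\NP  <  k=7
[0,8] S  <  k=6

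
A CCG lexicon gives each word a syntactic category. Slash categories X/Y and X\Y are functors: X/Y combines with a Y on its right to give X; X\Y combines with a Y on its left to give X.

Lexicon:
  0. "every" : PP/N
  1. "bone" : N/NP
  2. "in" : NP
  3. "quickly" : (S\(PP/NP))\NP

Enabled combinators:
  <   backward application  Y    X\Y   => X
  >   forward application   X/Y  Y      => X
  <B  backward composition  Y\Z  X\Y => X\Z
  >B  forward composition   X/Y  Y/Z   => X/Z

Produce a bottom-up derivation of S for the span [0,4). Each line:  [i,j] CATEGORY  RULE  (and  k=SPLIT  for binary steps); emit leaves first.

[0,1] PP/N  lex  "every"
[1,2] N/NP  lex  "bone"
[0,2] PP/NP  >B  k=1
[2,3] NP  lex  "in"
[3,4] (S\(PP/NP))\NP  lex  "quickly"
[2,4] S\(PP/NP)  <  k=3
[0,4] S  <  k=2

[0,4] S   <
  [0,2] PP/NP   >B
    [0,1] "every" : PP/N
    [1,2] "bone" : N/NP
  [2,4] S\(PP/NP)   <
    [2,3] "in" : NP
    [3,4] "quickly" : (S\(PP/NP))\NP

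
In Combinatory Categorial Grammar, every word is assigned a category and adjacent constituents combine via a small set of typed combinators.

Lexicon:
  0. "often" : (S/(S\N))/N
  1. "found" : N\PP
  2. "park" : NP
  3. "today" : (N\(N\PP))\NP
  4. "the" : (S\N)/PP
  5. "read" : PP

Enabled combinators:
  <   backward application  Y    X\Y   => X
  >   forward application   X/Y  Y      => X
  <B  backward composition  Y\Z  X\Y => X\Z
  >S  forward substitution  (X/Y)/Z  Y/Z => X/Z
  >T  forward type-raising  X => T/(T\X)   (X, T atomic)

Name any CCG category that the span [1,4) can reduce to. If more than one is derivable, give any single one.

[0,6] S   >
  [0,4] S/(S\N)   >
    [0,1] "often" : (S/(S\N))/N
    [1,4] N   <
      [1,2] "found" : N\PP
      [2,4] N\(N\PP)   <
        [2,3] "park" : NP
        [3,4] "today" : (N\(N\PP))\NP
  [4,6] S\N   >
    [4,5] "the" : (S\N)/PP
    [5,6] "read" : PP

N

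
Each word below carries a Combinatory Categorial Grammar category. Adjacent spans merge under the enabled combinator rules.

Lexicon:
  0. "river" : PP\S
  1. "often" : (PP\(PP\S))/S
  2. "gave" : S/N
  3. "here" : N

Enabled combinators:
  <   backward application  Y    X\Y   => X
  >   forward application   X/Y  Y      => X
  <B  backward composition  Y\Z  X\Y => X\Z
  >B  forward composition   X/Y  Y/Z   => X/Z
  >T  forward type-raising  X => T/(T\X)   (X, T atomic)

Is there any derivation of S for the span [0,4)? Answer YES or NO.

NO

PP\S (PP\(PP\S))/S S/N N
CKY chart[0,4] = {N/(N\PP), NP/(NP\PP), PP, PP/(PP\PP), S/(S\PP)}; S ∉ chart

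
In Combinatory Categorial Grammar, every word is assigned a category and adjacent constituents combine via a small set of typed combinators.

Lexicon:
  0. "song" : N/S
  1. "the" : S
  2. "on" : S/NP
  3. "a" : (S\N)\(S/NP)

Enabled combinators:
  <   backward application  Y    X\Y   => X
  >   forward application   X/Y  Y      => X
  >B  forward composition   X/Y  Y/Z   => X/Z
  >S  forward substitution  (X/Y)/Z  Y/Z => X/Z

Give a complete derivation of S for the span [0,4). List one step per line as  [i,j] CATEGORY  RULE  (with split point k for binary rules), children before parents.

[0,4] S   <
  [0,2] N   >
    [0,1] "song" : N/S
    [1,2] "the" : S
  [2,4] S\N   <
    [2,3] "on" : S/NP
    [3,4] "a" : (S\N)\(S/NP)

[0,1] N/S  lex  "song"
[1,2] S  lex  "the"
[0,2] N  >  k=1
[2,3] S/NP  lex  "on"
[3,4] (S\N)\(S/NP)  lex  "a"
[2,4] S\N  <  k=3
[0,4] S  <  k=2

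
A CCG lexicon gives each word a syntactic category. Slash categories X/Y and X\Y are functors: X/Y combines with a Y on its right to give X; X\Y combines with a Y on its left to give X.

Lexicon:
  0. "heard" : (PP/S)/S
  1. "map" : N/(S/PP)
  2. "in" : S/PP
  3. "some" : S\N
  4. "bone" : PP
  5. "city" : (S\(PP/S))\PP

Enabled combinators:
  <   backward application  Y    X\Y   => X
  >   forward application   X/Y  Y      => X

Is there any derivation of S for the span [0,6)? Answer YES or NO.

YES

[0,6] S   <
  [0,4] PP/S   >
    [0,1] "heard" : (PP/S)/S
    [1,4] S   <
      [1,3] N   >
        [1,2] "map" : N/(S/PP)
        [2,3] "in" : S/PP
      [3,4] "some" : S\N
  [4,6] S\(PP/S)   <
    [4,5] "bone" : PP
    [5,6] "city" : (S\(PP/S))\PP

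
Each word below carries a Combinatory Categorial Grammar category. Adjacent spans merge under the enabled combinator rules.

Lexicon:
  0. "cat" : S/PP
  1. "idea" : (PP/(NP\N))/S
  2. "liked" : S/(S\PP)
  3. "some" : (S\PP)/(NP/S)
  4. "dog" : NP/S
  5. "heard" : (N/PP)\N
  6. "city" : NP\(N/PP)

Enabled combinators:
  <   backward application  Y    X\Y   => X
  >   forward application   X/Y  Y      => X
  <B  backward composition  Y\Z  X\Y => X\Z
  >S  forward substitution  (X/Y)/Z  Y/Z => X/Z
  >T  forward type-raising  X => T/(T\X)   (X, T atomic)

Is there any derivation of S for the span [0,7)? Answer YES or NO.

[0,7] S   >
  [0,1] "cat" : S/PP
  [1,7] PP   >
    [1,5] PP/(NP\N)   >
      [1,2] "idea" : (PP/(NP\N))/S
      [2,5] S   >
        [2,3] "liked" : S/(S\PP)
        [3,5] S\PP   >
          [3,4] "some" : (S\PP)/(NP/S)
          [4,5] "dog" : NP/S
    [5,7] NP\N   <B
      [5,6] "heard" : (N/PP)\N
      [6,7] "city" : NP\(N/PP)

YES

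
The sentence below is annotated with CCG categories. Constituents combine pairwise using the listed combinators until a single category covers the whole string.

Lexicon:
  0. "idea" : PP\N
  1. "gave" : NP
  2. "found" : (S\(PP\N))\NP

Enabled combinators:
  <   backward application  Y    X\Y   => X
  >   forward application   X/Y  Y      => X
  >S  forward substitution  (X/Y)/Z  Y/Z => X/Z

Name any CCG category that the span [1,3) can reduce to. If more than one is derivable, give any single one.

[0,3] S   <
  [0,1] "idea" : PP\N
  [1,3] S\(PP\N)   <
    [1,2] "gave" : NP
    [2,3] "found" : (S\(PP\N))\NP

S\(PP\N)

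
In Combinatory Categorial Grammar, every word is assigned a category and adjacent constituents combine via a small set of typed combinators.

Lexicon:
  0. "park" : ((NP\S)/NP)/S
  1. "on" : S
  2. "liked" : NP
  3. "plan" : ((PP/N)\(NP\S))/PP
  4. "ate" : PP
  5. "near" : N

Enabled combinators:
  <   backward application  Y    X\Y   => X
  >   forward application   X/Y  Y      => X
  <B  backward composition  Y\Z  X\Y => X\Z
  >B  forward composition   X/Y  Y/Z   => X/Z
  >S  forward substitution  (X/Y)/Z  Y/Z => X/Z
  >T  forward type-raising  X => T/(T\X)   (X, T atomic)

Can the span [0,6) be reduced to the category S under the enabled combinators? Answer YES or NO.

((NP\S)/NP)/S S NP ((PP/N)\(NP\S))/PP PP N
CKY chart[0,6] = {N/(N\PP), NP/(NP\PP), PP, PP/(N\N), PP/(PP\PP), S/(S\PP)}; S ∉ chart

NO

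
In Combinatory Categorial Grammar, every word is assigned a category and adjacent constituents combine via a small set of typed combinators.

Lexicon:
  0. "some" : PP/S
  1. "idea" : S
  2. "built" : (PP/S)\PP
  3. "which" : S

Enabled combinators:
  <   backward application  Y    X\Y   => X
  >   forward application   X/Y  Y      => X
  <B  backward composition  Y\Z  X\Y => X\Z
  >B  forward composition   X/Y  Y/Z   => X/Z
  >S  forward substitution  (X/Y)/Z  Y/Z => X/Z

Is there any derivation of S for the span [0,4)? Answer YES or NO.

NO

PP/S S (PP/S)\PP S
CKY chart[0,4] = {PP}; S ∉ chart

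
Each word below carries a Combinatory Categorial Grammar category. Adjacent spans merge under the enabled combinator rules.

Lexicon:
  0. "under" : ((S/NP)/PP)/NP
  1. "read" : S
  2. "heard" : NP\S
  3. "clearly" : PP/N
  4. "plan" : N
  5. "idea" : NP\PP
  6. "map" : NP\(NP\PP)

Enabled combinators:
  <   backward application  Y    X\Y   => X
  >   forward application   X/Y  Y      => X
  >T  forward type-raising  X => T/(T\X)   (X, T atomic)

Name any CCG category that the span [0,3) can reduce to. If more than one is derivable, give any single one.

[0,7] S   >
  [0,5] S/NP   >
    [0,3] (S/NP)/PP   >
      [0,1] "under" : ((S/NP)/PP)/NP
      [1,3] NP   >
        [1,2] NP/(NP\S)   >T
          [1,2] "read" : S
        [2,3] "heard" : NP\S
    [3,5] PP   >
      [3,4] "clearly" : PP/N
      [4,5] "plan" : N
  [5,7] NP   <
    [5,6] "idea" : NP\PP
    [6,7] "map" : NP\(NP\PP)

(S/NP)/PP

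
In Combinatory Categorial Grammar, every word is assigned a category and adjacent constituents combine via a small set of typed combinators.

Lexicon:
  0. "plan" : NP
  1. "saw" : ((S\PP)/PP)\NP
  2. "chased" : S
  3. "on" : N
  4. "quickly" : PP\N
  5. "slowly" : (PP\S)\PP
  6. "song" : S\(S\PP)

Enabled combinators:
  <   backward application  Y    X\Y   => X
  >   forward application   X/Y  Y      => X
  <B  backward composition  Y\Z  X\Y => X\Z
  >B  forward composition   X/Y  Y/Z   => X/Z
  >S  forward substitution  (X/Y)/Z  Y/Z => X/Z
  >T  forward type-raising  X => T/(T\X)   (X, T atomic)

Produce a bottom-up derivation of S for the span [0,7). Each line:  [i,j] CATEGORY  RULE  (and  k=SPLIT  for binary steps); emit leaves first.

[0,1] NP  lex  "plan"
[1,2] ((S\PP)/PP)\NP  lex  "saw"
[0,2] (S\PP)/PP  <  k=1
[2,3] S  lex  "chased"
[3,4] N  lex  "on"
[4,5] PP\N  lex  "quickly"
[3,5] PP  <  k=4
[5,6] (PP\S)\PP  lex  "slowly"
[3,6] PP\S  <  k=5
[2,6] PP  <  k=3
[0,6] S\PP  >  k=2
[6,7] S\(S\PP)  lex  "song"
[0,7] S  <  k=6

[0,7] S   <
  [0,6] S\PP   >
    [0,2] (S\PP)/PP   <
      [0,1] "plan" : NP
      [1,2] "saw" : ((S\PP)/PP)\NP
    [2,6] PP   <
      [2,3] "chased" : S
      [3,6] PP\S   <
        [3,5] PP   <
          [3,4] "on" : N
          [4,5] "quickly" : PP\N
        [5,6] "slowly" : (PP\S)\PP
  [6,7] "song" : S\(S\PP)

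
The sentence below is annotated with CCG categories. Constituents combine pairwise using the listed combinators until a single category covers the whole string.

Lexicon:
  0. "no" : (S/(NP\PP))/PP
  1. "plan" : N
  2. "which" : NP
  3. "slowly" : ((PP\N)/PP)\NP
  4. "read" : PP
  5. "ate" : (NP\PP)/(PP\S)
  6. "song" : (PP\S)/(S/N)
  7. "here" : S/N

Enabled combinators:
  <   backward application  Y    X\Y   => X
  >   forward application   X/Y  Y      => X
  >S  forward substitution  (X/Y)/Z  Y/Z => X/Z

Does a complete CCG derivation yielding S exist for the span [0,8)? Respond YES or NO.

YES

[0,8] S   >
  [0,5] S/(NP\PP)   >
    [0,1] "no" : (S/(NP\PP))/PP
    [1,5] PP   <
      [1,2] "plan" : N
      [2,5] PP\N   >
        [2,4] (PP\N)/PP   <
          [2,3] "which" : NP
          [3,4] "slowly" : ((PP\N)/PP)\NP
        [4,5] "read" : PP
  [5,8] NP\PP   >
    [5,6] "ate" : (NP\PP)/(PP\S)
    [6,8] PP\S   >
      [6,7] "song" : (PP\S)/(S/N)
      [7,8] "here" : S/N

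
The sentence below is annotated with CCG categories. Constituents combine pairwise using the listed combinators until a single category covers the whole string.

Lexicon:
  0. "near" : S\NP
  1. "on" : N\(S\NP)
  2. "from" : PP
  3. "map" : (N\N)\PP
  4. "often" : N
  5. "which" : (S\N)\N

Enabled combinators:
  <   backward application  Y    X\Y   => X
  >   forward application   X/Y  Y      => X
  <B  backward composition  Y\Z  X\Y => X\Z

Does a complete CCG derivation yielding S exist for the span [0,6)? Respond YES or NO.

YES

[0,6] S   <
  [0,2] N   <
    [0,1] "near" : S\NP
    [1,2] "on" : N\(S\NP)
  [2,6] S\N   <B
    [2,4] N\N   <
      [2,3] "from" : PP
      [3,4] "map" : (N\N)\PP
    [4,6] S\N   <
      [4,5] "often" : N
      [5,6] "which" : (S\N)\N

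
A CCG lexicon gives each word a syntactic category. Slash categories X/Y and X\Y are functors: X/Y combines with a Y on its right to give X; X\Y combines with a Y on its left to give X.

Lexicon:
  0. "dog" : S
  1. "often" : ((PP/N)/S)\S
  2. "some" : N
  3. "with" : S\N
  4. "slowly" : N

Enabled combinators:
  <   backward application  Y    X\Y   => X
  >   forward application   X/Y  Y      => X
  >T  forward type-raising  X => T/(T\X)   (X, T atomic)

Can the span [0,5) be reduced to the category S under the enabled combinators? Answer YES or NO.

NO

S ((PP/N)/S)\S N S\N N
CKY chart[0,5] = {N/(N\PP), NP/(NP\PP), PP, PP/(PP\PP), S/(S\PP)}; S ∉ chart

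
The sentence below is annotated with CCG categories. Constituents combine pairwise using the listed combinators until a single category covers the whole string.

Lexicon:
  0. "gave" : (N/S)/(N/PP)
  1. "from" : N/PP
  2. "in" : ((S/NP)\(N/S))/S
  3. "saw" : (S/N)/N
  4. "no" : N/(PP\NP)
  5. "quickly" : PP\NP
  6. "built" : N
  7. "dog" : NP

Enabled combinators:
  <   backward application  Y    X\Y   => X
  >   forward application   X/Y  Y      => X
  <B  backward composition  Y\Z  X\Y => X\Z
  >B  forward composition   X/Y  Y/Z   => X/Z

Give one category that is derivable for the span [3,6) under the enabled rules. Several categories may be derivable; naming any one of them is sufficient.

[0,8] S   >
  [0,7] S/NP   <
    [0,2] N/S   >
      [0,1] "gave" : (N/S)/(N/PP)
      [1,2] "from" : N/PP
    [2,7] (S/NP)\(N/S)   >
      [2,3] "in" : ((S/NP)\(N/S))/S
      [3,7] S   >
        [3,6] S/N   >
          [3,4] "saw" : (S/N)/N
          [4,6] N   >
            [4,5] "no" : N/(PP\NP)
            [5,6] "quickly" : PP\NP
        [6,7] "built" : N
  [7,8] "dog" : NP

S/N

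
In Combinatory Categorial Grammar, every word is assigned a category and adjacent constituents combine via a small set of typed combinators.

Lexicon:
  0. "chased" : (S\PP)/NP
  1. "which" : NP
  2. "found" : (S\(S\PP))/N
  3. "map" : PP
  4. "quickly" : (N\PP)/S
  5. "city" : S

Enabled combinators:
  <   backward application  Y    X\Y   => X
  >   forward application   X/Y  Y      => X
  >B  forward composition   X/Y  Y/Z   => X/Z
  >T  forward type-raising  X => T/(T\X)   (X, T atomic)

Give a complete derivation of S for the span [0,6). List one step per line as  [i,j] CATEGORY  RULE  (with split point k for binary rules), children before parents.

[0,6] S   <
  [0,2] S\PP   >
    [0,1] "chased" : (S\PP)/NP
    [1,2] "which" : NP
  [2,6] S\(S\PP)   >
    [2,3] "found" : (S\(S\PP))/N
    [3,6] N   >
      [3,4] N/(N\PP)   >T
        [3,4] "map" : PP
      [4,6] N\PP   >
        [4,5] "quickly" : (N\PP)/S
        [5,6] "city" : S

[0,1] (S\PP)/NP  lex  "chased"
[1,2] NP  lex  "which"
[0,2] S\PP  >  k=1
[2,3] (S\(S\PP))/N  lex  "found"
[3,4] PP  lex  "map"
[3,4] N/(N\PP)  >T
[4,5] (N\PP)/S  lex  "quickly"
[5,6] S  lex  "city"
[4,6] N\PP  >  k=5
[3,6] N  >  k=4
[2,6] S\(S\PP)  >  k=3
[0,6] S  <  k=2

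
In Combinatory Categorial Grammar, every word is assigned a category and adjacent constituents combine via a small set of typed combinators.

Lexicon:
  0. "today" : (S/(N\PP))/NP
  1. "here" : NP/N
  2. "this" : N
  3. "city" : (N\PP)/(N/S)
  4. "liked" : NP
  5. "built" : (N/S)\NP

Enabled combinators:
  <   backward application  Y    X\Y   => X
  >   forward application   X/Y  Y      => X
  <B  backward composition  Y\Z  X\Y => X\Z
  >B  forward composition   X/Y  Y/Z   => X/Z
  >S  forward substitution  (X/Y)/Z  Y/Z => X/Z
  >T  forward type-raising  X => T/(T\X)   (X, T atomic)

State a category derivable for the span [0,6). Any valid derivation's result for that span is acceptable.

[0,6] S   >
  [0,3] S/(N\PP)   >
    [0,1] "today" : (S/(N\PP))/NP
    [1,3] NP   >
      [1,2] "here" : NP/N
      [2,3] "this" : N
  [3,6] N\PP   >
    [3,4] "city" : (N\PP)/(N/S)
    [4,6] N/S   <
      [4,5] "liked" : NP
      [5,6] "built" : (N/S)\NP

S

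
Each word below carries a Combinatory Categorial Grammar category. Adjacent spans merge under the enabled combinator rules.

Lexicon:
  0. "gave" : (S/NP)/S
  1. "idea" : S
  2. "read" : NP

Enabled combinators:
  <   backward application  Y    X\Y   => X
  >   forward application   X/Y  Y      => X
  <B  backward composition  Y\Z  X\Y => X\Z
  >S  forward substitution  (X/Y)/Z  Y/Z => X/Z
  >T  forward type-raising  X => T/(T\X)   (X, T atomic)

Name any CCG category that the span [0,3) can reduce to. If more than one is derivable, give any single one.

[0,3] S   >
  [0,2] S/NP   >
    [0,1] "gave" : (S/NP)/S
    [1,2] "idea" : S
  [2,3] "read" : NP

S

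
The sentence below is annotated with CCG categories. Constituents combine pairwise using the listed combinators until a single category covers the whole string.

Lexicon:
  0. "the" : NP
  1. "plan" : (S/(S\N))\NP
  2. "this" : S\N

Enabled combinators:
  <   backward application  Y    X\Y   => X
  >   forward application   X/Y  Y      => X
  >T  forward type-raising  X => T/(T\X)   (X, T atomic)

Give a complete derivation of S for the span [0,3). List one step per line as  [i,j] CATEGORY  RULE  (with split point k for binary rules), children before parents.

[0,3] S   >
  [0,2] S/(S\N)   <
    [0,1] "the" : NP
    [1,2] "plan" : (S/(S\N))\NP
  [2,3] "this" : S\N

[0,1] NP  lex  "the"
[1,2] (S/(S\N))\NP  lex  "plan"
[0,2] S/(S\N)  <  k=1
[2,3] S\N  lex  "this"
[0,3] S  >  k=2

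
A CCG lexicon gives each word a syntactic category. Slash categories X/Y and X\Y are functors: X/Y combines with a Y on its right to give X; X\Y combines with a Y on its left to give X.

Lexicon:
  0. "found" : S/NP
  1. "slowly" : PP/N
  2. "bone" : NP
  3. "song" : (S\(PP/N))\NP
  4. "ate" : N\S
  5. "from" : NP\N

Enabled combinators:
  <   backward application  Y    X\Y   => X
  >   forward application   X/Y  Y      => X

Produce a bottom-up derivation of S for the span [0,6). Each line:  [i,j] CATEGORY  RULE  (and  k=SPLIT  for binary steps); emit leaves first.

[0,1] S/NP  lex  "found"
[1,2] PP/N  lex  "slowly"
[2,3] NP  lex  "bone"
[3,4] (S\(PP/N))\NP  lex  "song"
[2,4] S\(PP/N)  <  k=3
[1,4] S  <  k=2
[4,5] N\S  lex  "ate"
[1,5] N  <  k=4
[5,6] NP\N  lex  "from"
[1,6] NP  <  k=5
[0,6] S  >  k=1

[0,6] S   >
  [0,1] "found" : S/NP
  [1,6] NP   <
    [1,5] N   <
      [1,4] S   <
        [1,2] "slowly" : PP/N
        [2,4] S\(PP/N)   <
          [2,3] "bone" : NP
          [3,4] "song" : (S\(PP/N))\NP
      [4,5] "ate" : N\S
    [5,6] "from" : NP\N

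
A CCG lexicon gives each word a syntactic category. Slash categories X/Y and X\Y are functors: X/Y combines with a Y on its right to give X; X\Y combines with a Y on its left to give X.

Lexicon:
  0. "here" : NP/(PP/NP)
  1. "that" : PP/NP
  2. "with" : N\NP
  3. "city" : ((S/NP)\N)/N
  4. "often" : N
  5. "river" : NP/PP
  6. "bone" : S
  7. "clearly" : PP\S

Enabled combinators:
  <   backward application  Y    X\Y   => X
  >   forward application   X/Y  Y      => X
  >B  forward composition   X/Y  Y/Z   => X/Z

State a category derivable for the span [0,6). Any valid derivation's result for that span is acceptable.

[0,8] S   >
  [0,6] S/PP   >B
    [0,5] S/NP   <
      [0,3] N   <
        [0,2] NP   >
          [0,1] "here" : NP/(PP/NP)
          [1,2] "that" : PP/NP
        [2,3] "with" : N\NP
      [3,5] (S/NP)\N   >
        [3,4] "city" : ((S/NP)\N)/N
        [4,5] "often" : N
    [5,6] "river" : NP/PP
  [6,8] PP   <
    [6,7] "bone" : S
    [7,8] "clearly" : PP\S

S/PP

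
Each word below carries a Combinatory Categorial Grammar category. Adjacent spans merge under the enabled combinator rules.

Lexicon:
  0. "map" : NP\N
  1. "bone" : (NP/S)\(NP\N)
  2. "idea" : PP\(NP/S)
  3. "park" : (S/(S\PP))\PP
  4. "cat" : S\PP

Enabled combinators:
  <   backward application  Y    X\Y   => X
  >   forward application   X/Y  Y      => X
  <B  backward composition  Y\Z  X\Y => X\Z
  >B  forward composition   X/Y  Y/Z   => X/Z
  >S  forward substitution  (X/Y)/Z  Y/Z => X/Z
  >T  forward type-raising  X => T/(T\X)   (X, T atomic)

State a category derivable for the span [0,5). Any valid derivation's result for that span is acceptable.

[0,5] S   >
  [0,4] S/(S\PP)   <
    [0,3] PP   <
      [0,2] NP/S   <
        [0,1] "map" : NP\N
        [1,2] "bone" : (NP/S)\(NP\N)
      [2,3] "idea" : PP\(NP/S)
    [3,4] "park" : (S/(S\PP))\PP
  [4,5] "cat" : S\PP

S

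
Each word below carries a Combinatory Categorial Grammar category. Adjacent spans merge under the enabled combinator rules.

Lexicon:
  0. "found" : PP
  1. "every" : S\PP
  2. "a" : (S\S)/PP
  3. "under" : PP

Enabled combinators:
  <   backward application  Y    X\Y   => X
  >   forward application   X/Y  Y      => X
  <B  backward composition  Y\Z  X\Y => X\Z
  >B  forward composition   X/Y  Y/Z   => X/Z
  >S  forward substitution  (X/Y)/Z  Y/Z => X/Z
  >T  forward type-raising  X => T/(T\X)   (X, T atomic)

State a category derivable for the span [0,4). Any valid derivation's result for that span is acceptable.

[0,4] S   <
  [0,1] "found" : PP
  [1,4] S\PP   <B
    [1,2] "every" : S\PP
    [2,4] S\S   >
      [2,3] "a" : (S\S)/PP
      [3,4] "under" : PP

S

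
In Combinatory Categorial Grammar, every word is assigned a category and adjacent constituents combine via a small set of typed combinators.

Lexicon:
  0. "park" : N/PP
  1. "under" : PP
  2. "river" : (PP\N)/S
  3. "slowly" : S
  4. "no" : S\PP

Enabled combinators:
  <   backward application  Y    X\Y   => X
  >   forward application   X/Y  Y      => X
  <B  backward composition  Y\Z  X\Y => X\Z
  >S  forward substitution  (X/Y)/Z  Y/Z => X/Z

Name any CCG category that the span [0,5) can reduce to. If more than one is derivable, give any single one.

[0,5] S   <
  [0,4] PP   <
    [0,2] N   >
      [0,1] "park" : N/PP
      [1,2] "under" : PP
    [2,4] PP\N   >
      [2,3] "river" : (PP\N)/S
      [3,4] "slowly" : S
  [4,5] "no" : S\PP

S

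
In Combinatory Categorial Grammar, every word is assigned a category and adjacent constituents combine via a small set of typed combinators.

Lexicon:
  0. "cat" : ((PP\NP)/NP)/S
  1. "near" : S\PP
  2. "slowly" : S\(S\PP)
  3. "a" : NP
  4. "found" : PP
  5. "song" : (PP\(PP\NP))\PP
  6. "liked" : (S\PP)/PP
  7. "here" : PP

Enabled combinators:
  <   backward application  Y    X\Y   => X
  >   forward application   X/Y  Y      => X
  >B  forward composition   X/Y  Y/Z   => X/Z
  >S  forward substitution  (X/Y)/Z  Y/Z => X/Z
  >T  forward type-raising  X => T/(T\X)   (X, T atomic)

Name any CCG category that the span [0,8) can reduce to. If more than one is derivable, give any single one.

S

[0,8] S   <
  [0,6] PP   <
    [0,4] PP\NP   >
      [0,3] (PP\NP)/NP   >
        [0,1] "cat" : ((PP\NP)/NP)/S
        [1,3] S   <
          [1,2] "near" : S\PP
          [2,3] "slowly" : S\(S\PP)
      [3,4] "a" : NP
    [4,6] PP\(PP\NP)   <
      [4,5] "found" : PP
      [5,6] "song" : (PP\(PP\NP))\PP
  [6,8] S\PP   >
    [6,7] "liked" : (S\PP)/PP
    [7,8] "here" : PP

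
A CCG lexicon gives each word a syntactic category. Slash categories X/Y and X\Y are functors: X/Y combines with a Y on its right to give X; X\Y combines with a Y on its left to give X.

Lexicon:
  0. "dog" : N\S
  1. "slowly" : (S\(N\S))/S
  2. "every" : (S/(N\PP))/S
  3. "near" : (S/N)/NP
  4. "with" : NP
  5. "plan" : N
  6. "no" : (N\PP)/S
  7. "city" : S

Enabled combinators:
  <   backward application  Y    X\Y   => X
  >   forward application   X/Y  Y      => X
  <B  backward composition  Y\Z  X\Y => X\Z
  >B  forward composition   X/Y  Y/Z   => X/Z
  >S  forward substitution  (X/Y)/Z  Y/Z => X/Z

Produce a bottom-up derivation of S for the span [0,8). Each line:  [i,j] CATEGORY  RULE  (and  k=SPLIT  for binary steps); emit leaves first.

[0,8] S   <
  [0,1] "dog" : N\S
  [1,8] S\(N\S)   >
    [1,2] "slowly" : (S\(N\S))/S
    [2,8] S   >
      [2,6] S/(N\PP)   >
        [2,3] "every" : (S/(N\PP))/S
        [3,6] S   >
          [3,5] S/N   >
            [3,4] "near" : (S/N)/NP
            [4,5] "with" : NP
          [5,6] "plan" : N
      [6,8] N\PP   >
        [6,7] "no" : (N\PP)/S
        [7,8] "city" : S

[0,1] N\S  lex  "dog"
[1,2] (S\(N\S))/S  lex  "slowly"
[2,3] (S/(N\PP))/S  lex  "every"
[3,4] (S/N)/NP  lex  "near"
[4,5] NP  lex  "with"
[3,5] S/N  >  k=4
[5,6] N  lex  "plan"
[3,6] S  >  k=5
[2,6] S/(N\PP)  >  k=3
[6,7] (N\PP)/S  lex  "no"
[7,8] S  lex  "city"
[6,8] N\PP  >  k=7
[2,8] S  >  k=6
[1,8] S\(N\S)  >  k=2
[0,8] S  <  k=1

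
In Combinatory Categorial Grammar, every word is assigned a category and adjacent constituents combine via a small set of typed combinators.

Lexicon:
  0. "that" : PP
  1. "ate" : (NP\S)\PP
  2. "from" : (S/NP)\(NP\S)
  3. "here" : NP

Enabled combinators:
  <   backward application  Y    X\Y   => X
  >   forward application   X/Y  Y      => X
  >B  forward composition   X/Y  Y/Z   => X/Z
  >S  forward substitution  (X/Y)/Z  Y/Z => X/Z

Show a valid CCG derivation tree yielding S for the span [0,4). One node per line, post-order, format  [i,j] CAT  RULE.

[0,1] PP  lex  "that"
[1,2] (NP\S)\PP  lex  "ate"
[0,2] NP\S  <  k=1
[2,3] (S/NP)\(NP\S)  lex  "from"
[0,3] S/NP  <  k=2
[3,4] NP  lex  "here"
[0,4] S  >  k=3

[0,4] S   >
  [0,3] S/NP   <
    [0,2] NP\S   <
      [0,1] "that" : PP
      [1,2] "ate" : (NP\S)\PP
    [2,3] "from" : (S/NP)\(NP\S)
  [3,4] "here" : NP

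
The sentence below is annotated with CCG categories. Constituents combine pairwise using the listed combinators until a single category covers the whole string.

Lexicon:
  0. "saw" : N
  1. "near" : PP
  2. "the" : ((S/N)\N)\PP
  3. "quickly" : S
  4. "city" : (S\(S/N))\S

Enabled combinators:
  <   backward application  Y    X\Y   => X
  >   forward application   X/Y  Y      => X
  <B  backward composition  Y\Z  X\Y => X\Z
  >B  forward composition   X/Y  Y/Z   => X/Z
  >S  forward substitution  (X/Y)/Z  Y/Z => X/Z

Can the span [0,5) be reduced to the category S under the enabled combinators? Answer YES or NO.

[0,5] S   <
  [0,3] S/N   <
    [0,1] "saw" : N
    [1,3] (S/N)\N   <
      [1,2] "near" : PP
      [2,3] "the" : ((S/N)\N)\PP
  [3,5] S\(S/N)   <
    [3,4] "quickly" : S
    [4,5] "city" : (S\(S/N))\S

YES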